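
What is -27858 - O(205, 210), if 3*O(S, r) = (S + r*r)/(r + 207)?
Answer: -34894663/1251 ≈ -27893.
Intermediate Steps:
O(S, r) = (S + r**2)/(3*(207 + r)) (O(S, r) = ((S + r*r)/(r + 207))/3 = ((S + r**2)/(207 + r))/3 = (S + r**2)/(3*(207 + r)))
-27858 - O(205, 210) = -27858 - (205 + 210**2)/(3*(207 + 210)) = -27858 - (205 + 44100)/(3*417) = -27858 - 44305/(3*417) = -27858 - 1*44305/1251 = -27858 - 44305/1251 = -34894663/1251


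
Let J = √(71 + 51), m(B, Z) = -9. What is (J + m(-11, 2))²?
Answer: (9 - √122)² ≈ 4.1835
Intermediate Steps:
J = √122 ≈ 11.045
(J + m(-11, 2))² = (√122 - 9)² = (-9 + √122)²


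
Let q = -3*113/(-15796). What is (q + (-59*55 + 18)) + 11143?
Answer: 125041475/15796 ≈ 7916.0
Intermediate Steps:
q = 339/15796 (q = -339*(-1/15796) = 339/15796 ≈ 0.021461)
(q + (-59*55 + 18)) + 11143 = (339/15796 + (-59*55 + 18)) + 11143 = (339/15796 + (-3245 + 18)) + 11143 = (339/15796 - 3227) + 11143 = -50973353/15796 + 11143 = 125041475/15796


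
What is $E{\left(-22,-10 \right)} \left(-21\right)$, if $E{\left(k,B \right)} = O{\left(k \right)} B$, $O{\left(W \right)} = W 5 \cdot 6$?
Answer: $-138600$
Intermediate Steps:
$O{\left(W \right)} = 30 W$ ($O{\left(W \right)} = 5 W 6 = 30 W$)
$E{\left(k,B \right)} = 30 B k$ ($E{\left(k,B \right)} = 30 k B = 30 B k$)
$E{\left(-22,-10 \right)} \left(-21\right) = 30 \left(-10\right) \left(-22\right) \left(-21\right) = 6600 \left(-21\right) = -138600$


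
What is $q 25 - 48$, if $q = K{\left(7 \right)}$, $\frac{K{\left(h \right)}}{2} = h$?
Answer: $302$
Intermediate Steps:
$K{\left(h \right)} = 2 h$
$q = 14$ ($q = 2 \cdot 7 = 14$)
$q 25 - 48 = 14 \cdot 25 - 48 = 350 - 48 = 302$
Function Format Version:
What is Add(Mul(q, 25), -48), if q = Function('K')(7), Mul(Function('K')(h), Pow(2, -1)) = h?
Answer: 302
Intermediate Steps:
Function('K')(h) = Mul(2, h)
q = 14 (q = Mul(2, 7) = 14)
Add(Mul(q, 25), -48) = Add(Mul(14, 25), -48) = Add(350, -48) = 302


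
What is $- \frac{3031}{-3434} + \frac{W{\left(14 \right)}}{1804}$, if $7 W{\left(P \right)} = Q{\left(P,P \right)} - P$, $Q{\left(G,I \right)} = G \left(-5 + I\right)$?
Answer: $\frac{1380717}{1548734} \approx 0.89151$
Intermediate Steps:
$W{\left(P \right)} = - \frac{P}{7} + \frac{P \left(-5 + P\right)}{7}$ ($W{\left(P \right)} = \frac{P \left(-5 + P\right) - P}{7} = \frac{- P + P \left(-5 + P\right)}{7} = - \frac{P}{7} + \frac{P \left(-5 + P\right)}{7}$)
$- \frac{3031}{-3434} + \frac{W{\left(14 \right)}}{1804} = - \frac{3031}{-3434} + \frac{\frac{1}{7} \cdot 14 \left(-6 + 14\right)}{1804} = \left(-3031\right) \left(- \frac{1}{3434}\right) + \frac{1}{7} \cdot 14 \cdot 8 \cdot \frac{1}{1804} = \frac{3031}{3434} + 16 \cdot \frac{1}{1804} = \frac{3031}{3434} + \frac{4}{451} = \frac{1380717}{1548734}$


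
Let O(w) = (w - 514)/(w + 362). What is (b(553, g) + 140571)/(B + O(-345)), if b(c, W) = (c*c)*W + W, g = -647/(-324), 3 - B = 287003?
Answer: -2068934629/790537158 ≈ -2.6171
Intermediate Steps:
B = -287000 (B = 3 - 1*287003 = 3 - 287003 = -287000)
O(w) = (-514 + w)/(362 + w)
g = 647/324 (g = -647*(-1/324) = 647/324 ≈ 1.9969)
b(c, W) = W + W*c**2 (b(c, W) = c**2*W + W = W*c**2 + W = W + W*c**2)
(b(553, g) + 140571)/(B + O(-345)) = (647*(1 + 553**2)/324 + 140571)/(-287000 + (-514 - 345)/(362 - 345)) = (647*(1 + 305809)/324 + 140571)/(-287000 - 859/17) = ((647/324)*305810 + 140571)/(-287000 + (1/17)*(-859)) = (98929535/162 + 140571)/(-287000 - 859/17) = 121702037/(162*(-4879859/17)) = (121702037/162)*(-17/4879859) = -2068934629/790537158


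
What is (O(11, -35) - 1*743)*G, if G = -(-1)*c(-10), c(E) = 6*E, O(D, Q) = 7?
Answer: 44160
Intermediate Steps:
G = -60 (G = -(-1)*6*(-10) = -(-1)*(-60) = -1*60 = -60)
(O(11, -35) - 1*743)*G = (7 - 1*743)*(-60) = (7 - 743)*(-60) = -736*(-60) = 44160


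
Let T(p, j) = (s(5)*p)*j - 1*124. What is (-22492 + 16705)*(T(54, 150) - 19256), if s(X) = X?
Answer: -122221440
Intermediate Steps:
T(p, j) = -124 + 5*j*p (T(p, j) = (5*p)*j - 1*124 = 5*j*p - 124 = -124 + 5*j*p)
(-22492 + 16705)*(T(54, 150) - 19256) = (-22492 + 16705)*((-124 + 5*150*54) - 19256) = -5787*((-124 + 40500) - 19256) = -5787*(40376 - 19256) = -5787*21120 = -122221440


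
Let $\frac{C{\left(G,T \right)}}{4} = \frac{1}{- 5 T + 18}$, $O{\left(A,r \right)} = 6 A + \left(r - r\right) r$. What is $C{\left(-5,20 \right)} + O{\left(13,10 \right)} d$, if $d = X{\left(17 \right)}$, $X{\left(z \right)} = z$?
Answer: $\frac{54364}{41} \approx 1326.0$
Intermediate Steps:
$O{\left(A,r \right)} = 6 A$ ($O{\left(A,r \right)} = 6 A + 0 r = 6 A + 0 = 6 A$)
$C{\left(G,T \right)} = \frac{4}{18 - 5 T}$ ($C{\left(G,T \right)} = \frac{4}{- 5 T + 18} = \frac{4}{18 - 5 T}$)
$d = 17$
$C{\left(-5,20 \right)} + O{\left(13,10 \right)} d = - \frac{4}{-18 + 5 \cdot 20} + 6 \cdot 13 \cdot 17 = - \frac{4}{-18 + 100} + 78 \cdot 17 = - \frac{4}{82} + 1326 = \left(-4\right) \frac{1}{82} + 1326 = - \frac{2}{41} + 1326 = \frac{54364}{41}$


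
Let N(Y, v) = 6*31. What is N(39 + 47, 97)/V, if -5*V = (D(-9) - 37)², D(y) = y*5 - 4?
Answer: -465/3698 ≈ -0.12574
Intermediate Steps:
D(y) = -4 + 5*y (D(y) = 5*y - 4 = -4 + 5*y)
N(Y, v) = 186
V = -7396/5 (V = -((-4 + 5*(-9)) - 37)²/5 = -((-4 - 45) - 37)²/5 = -(-49 - 37)²/5 = -⅕*(-86)² = -⅕*7396 = -7396/5 ≈ -1479.2)
N(39 + 47, 97)/V = 186/(-7396/5) = 186*(-5/7396) = -465/3698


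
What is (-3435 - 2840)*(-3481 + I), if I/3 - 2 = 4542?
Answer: -63697525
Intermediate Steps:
I = 13632 (I = 6 + 3*4542 = 6 + 13626 = 13632)
(-3435 - 2840)*(-3481 + I) = (-3435 - 2840)*(-3481 + 13632) = -6275*10151 = -63697525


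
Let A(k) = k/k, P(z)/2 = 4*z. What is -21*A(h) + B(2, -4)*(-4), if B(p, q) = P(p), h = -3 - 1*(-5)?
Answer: -85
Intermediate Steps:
h = 2 (h = -3 + 5 = 2)
P(z) = 8*z (P(z) = 2*(4*z) = 8*z)
A(k) = 1
B(p, q) = 8*p
-21*A(h) + B(2, -4)*(-4) = -21*1 + (8*2)*(-4) = -21 + 16*(-4) = -21 - 64 = -85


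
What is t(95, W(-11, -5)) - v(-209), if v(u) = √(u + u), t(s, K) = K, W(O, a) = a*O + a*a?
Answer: 80 - I*√418 ≈ 80.0 - 20.445*I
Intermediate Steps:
W(O, a) = a² + O*a (W(O, a) = O*a + a² = a² + O*a)
v(u) = √2*√u (v(u) = √(2*u) = √2*√u)
t(95, W(-11, -5)) - v(-209) = -5*(-11 - 5) - √2*√(-209) = -5*(-16) - √2*I*√209 = 80 - I*√418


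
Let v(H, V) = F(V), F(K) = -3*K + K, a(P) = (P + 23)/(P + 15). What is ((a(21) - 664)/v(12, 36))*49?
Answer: 292285/648 ≈ 451.06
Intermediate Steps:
a(P) = (23 + P)/(15 + P)
F(K) = -2*K
v(H, V) = -2*V
((a(21) - 664)/v(12, 36))*49 = (((23 + 21)/(15 + 21) - 664)/((-2*36)))*49 = ((44/36 - 664)/(-72))*49 = (((1/36)*44 - 664)*(-1/72))*49 = ((11/9 - 664)*(-1/72))*49 = -5965/9*(-1/72)*49 = (5965/648)*49 = 292285/648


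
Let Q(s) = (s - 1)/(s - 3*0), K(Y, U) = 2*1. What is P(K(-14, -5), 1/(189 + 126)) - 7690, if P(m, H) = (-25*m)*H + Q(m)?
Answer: -968897/126 ≈ -7689.7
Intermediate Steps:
K(Y, U) = 2
Q(s) = (-1 + s)/s (Q(s) = (-1 + s)/(s + 0) = (-1 + s)/s)
P(m, H) = (-1 + m)/m - 25*H*m (P(m, H) = (-25*m)*H + (-1 + m)/m = -25*H*m + (-1 + m)/m = (-1 + m)/m - 25*H*m)
P(K(-14, -5), 1/(189 + 126)) - 7690 = (1 - 1/2 - 25*2/(189 + 126)) - 7690 = (1 - 1*1/2 - 25*2/315) - 7690 = (1 - 1/2 - 25*1/315*2) - 7690 = (1 - 1/2 - 10/63) - 7690 = 43/126 - 7690 = -968897/126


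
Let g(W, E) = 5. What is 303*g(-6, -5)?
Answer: 1515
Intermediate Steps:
303*g(-6, -5) = 303*5 = 1515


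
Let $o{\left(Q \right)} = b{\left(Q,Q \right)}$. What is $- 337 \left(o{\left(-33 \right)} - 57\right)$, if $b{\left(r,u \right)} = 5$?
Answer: $17524$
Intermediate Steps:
$o{\left(Q \right)} = 5$
$- 337 \left(o{\left(-33 \right)} - 57\right) = - 337 \left(5 - 57\right) = \left(-337\right) \left(-52\right) = 17524$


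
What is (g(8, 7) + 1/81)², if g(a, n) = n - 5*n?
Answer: 5139289/6561 ≈ 783.31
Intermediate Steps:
g(a, n) = -4*n
(g(8, 7) + 1/81)² = (-4*7 + 1/81)² = (-28 + 1/81)² = (-2267/81)² = 5139289/6561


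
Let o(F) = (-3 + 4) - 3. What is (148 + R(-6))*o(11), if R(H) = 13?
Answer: -322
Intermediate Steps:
o(F) = -2 (o(F) = 1 - 3 = -2)
(148 + R(-6))*o(11) = (148 + 13)*(-2) = 161*(-2) = -322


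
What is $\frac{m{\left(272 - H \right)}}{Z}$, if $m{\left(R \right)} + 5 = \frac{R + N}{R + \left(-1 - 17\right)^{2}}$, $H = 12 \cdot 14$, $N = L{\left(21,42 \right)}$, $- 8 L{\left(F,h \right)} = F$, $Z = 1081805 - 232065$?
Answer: $- \frac{16309}{2909509760} \approx -5.6054 \cdot 10^{-6}$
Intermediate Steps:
$Z = 849740$ ($Z = 1081805 - 232065 = 849740$)
$L{\left(F,h \right)} = - \frac{F}{8}$
$N = - \frac{21}{8}$ ($N = \left(- \frac{1}{8}\right) 21 = - \frac{21}{8} \approx -2.625$)
$H = 168$
$m{\left(R \right)} = -5 + \frac{- \frac{21}{8} + R}{324 + R}$ ($m{\left(R \right)} = -5 + \frac{R - \frac{21}{8}}{R + \left(-1 - 17\right)^{2}} = -5 + \frac{- \frac{21}{8} + R}{R + \left(-18\right)^{2}} = -5 + \frac{- \frac{21}{8} + R}{R + 324} = -5 + \frac{- \frac{21}{8} + R}{324 + R}$)
$\frac{m{\left(272 - H \right)}}{Z} = \frac{\frac{1}{8} \frac{1}{324 + \left(272 - 168\right)} \left(-12981 - 32 \left(272 - 168\right)\right)}{849740} = \frac{-12981 - 32 \left(272 - 168\right)}{8 \left(324 + \left(272 - 168\right)\right)} \frac{1}{849740} = \frac{-12981 - 3328}{8 \left(324 + 104\right)} \frac{1}{849740} = \frac{-12981 - 3328}{8 \cdot 428} \cdot \frac{1}{849740} = \frac{1}{8} \cdot \frac{1}{428} \left(-16309\right) \frac{1}{849740} = \left(- \frac{16309}{3424}\right) \frac{1}{849740} = - \frac{16309}{2909509760}$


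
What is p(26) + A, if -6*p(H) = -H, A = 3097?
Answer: 9304/3 ≈ 3101.3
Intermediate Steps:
p(H) = H/6 (p(H) = -(-1)*H/6 = H/6)
p(26) + A = (1/6)*26 + 3097 = 13/3 + 3097 = 9304/3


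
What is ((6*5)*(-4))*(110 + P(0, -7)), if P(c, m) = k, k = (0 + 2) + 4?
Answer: -13920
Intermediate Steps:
k = 6 (k = 2 + 4 = 6)
P(c, m) = 6
((6*5)*(-4))*(110 + P(0, -7)) = ((6*5)*(-4))*(110 + 6) = (30*(-4))*116 = -120*116 = -13920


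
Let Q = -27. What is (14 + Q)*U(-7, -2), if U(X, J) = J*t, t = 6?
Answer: 156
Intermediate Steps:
U(X, J) = 6*J (U(X, J) = J*6 = 6*J)
(14 + Q)*U(-7, -2) = (14 - 27)*(6*(-2)) = -13*(-12) = 156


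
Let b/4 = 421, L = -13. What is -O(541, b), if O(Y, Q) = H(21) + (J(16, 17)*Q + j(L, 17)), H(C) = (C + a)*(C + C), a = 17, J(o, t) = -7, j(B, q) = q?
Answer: 10175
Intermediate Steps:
b = 1684 (b = 4*421 = 1684)
H(C) = 2*C*(17 + C) (H(C) = (C + 17)*(C + C) = (17 + C)*(2*C) = 2*C*(17 + C))
O(Y, Q) = 1613 - 7*Q (O(Y, Q) = 2*21*(17 + 21) + (-7*Q + 17) = 2*21*38 + (17 - 7*Q) = 1596 + (17 - 7*Q) = 1613 - 7*Q)
-O(541, b) = -(1613 - 7*1684) = -(1613 - 11788) = -1*(-10175) = 10175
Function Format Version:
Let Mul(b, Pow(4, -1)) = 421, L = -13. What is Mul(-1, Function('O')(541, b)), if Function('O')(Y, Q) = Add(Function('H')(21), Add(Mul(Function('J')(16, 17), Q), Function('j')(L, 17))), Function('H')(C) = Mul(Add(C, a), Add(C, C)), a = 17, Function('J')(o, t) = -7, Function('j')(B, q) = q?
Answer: 10175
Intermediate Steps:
b = 1684 (b = Mul(4, 421) = 1684)
Function('H')(C) = Mul(2, C, Add(17, C)) (Function('H')(C) = Mul(Add(C, 17), Add(C, C)) = Mul(Add(17, C), Mul(2, C)) = Mul(2, C, Add(17, C)))
Function('O')(Y, Q) = Add(1613, Mul(-7, Q)) (Function('O')(Y, Q) = Add(Mul(2, 21, Add(17, 21)), Add(Mul(-7, Q), 17)) = Add(Mul(2, 21, 38), Add(17, Mul(-7, Q))) = Add(1596, Add(17, Mul(-7, Q))) = Add(1613, Mul(-7, Q)))
Mul(-1, Function('O')(541, b)) = Mul(-1, Add(1613, Mul(-7, 1684))) = Mul(-1, Add(1613, -11788)) = Mul(-1, -10175) = 10175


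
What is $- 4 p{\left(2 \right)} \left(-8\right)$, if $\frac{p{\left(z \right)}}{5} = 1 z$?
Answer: $320$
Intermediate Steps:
$p{\left(z \right)} = 5 z$ ($p{\left(z \right)} = 5 \cdot 1 z = 5 z$)
$- 4 p{\left(2 \right)} \left(-8\right) = - 4 \cdot 5 \cdot 2 \left(-8\right) = \left(-4\right) 10 \left(-8\right) = \left(-40\right) \left(-8\right) = 320$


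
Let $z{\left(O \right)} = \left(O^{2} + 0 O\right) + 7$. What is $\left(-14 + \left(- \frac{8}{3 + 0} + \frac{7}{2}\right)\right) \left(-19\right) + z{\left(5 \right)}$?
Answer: $\frac{1693}{6} \approx 282.17$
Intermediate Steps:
$z{\left(O \right)} = 7 + O^{2}$ ($z{\left(O \right)} = \left(O^{2} + 0\right) + 7 = O^{2} + 7 = 7 + O^{2}$)
$\left(-14 + \left(- \frac{8}{3 + 0} + \frac{7}{2}\right)\right) \left(-19\right) + z{\left(5 \right)} = \left(-14 + \left(- \frac{8}{3 + 0} + \frac{7}{2}\right)\right) \left(-19\right) + \left(7 + 5^{2}\right) = \left(-14 + \left(- \frac{8}{3} + 7 \cdot \frac{1}{2}\right)\right) \left(-19\right) + \left(7 + 25\right) = \left(-14 + \left(\left(-8\right) \frac{1}{3} + \frac{7}{2}\right)\right) \left(-19\right) + 32 = \left(-14 + \left(- \frac{8}{3} + \frac{7}{2}\right)\right) \left(-19\right) + 32 = \left(-14 + \frac{5}{6}\right) \left(-19\right) + 32 = \left(- \frac{79}{6}\right) \left(-19\right) + 32 = \frac{1501}{6} + 32 = \frac{1693}{6}$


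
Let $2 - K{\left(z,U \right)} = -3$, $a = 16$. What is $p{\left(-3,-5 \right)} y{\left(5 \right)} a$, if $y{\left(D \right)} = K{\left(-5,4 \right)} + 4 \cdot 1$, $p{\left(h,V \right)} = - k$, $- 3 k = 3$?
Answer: $144$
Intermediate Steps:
$k = -1$ ($k = \left(- \frac{1}{3}\right) 3 = -1$)
$p{\left(h,V \right)} = 1$ ($p{\left(h,V \right)} = \left(-1\right) \left(-1\right) = 1$)
$K{\left(z,U \right)} = 5$ ($K{\left(z,U \right)} = 2 - -3 = 2 + 3 = 5$)
$y{\left(D \right)} = 9$ ($y{\left(D \right)} = 5 + 4 \cdot 1 = 5 + 4 = 9$)
$p{\left(-3,-5 \right)} y{\left(5 \right)} a = 1 \cdot 9 \cdot 16 = 9 \cdot 16 = 144$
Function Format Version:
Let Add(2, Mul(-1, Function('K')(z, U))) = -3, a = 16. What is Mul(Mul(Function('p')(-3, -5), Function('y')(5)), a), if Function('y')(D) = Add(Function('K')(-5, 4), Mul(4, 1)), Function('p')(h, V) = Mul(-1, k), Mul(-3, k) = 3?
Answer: 144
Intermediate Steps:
k = -1 (k = Mul(Rational(-1, 3), 3) = -1)
Function('p')(h, V) = 1 (Function('p')(h, V) = Mul(-1, -1) = 1)
Function('K')(z, U) = 5 (Function('K')(z, U) = Add(2, Mul(-1, -3)) = Add(2, 3) = 5)
Function('y')(D) = 9 (Function('y')(D) = Add(5, Mul(4, 1)) = Add(5, 4) = 9)
Mul(Mul(Function('p')(-3, -5), Function('y')(5)), a) = Mul(Mul(1, 9), 16) = Mul(9, 16) = 144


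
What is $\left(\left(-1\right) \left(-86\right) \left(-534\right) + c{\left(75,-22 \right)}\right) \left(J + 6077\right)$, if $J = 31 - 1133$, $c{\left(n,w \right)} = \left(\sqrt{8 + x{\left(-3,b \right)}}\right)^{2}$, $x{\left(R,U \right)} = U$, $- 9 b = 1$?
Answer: $- \frac{2055893875}{9} \approx -2.2843 \cdot 10^{8}$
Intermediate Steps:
$b = - \frac{1}{9}$ ($b = \left(- \frac{1}{9}\right) 1 = - \frac{1}{9} \approx -0.11111$)
$c{\left(n,w \right)} = \frac{71}{9}$ ($c{\left(n,w \right)} = \left(\sqrt{8 - \frac{1}{9}}\right)^{2} = \left(\sqrt{\frac{71}{9}}\right)^{2} = \left(\frac{\sqrt{71}}{3}\right)^{2} = \frac{71}{9}$)
$J = -1102$ ($J = 31 - 1133 = -1102$)
$\left(\left(-1\right) \left(-86\right) \left(-534\right) + c{\left(75,-22 \right)}\right) \left(J + 6077\right) = \left(\left(-1\right) \left(-86\right) \left(-534\right) + \frac{71}{9}\right) \left(-1102 + 6077\right) = \left(86 \left(-534\right) + \frac{71}{9}\right) 4975 = \left(-45924 + \frac{71}{9}\right) 4975 = \left(- \frac{413245}{9}\right) 4975 = - \frac{2055893875}{9}$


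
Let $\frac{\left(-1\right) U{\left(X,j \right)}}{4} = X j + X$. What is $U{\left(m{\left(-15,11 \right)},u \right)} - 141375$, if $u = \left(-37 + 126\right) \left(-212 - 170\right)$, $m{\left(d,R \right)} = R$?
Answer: $1354493$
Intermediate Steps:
$u = -33998$ ($u = 89 \left(-382\right) = -33998$)
$U{\left(X,j \right)} = - 4 X - 4 X j$ ($U{\left(X,j \right)} = - 4 \left(X j + X\right) = - 4 \left(X + X j\right) = - 4 X - 4 X j$)
$U{\left(m{\left(-15,11 \right)},u \right)} - 141375 = \left(-4\right) 11 \left(1 - 33998\right) - 141375 = \left(-4\right) 11 \left(-33997\right) - 141375 = 1495868 - 141375 = 1354493$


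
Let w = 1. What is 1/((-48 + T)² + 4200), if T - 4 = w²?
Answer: 1/6049 ≈ 0.00016532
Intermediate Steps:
T = 5 (T = 4 + 1² = 4 + 1 = 5)
1/((-48 + T)² + 4200) = 1/((-48 + 5)² + 4200) = 1/((-43)² + 4200) = 1/(1849 + 4200) = 1/6049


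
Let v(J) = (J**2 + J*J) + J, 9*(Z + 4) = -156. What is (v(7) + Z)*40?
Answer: 10040/3 ≈ 3346.7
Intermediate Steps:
Z = -64/3 (Z = -4 + (1/9)*(-156) = -4 - 52/3 = -64/3 ≈ -21.333)
v(J) = J + 2*J**2 (v(J) = (J**2 + J**2) + J = 2*J**2 + J = J + 2*J**2)
(v(7) + Z)*40 = (7*(1 + 2*7) - 64/3)*40 = (7*(1 + 14) - 64/3)*40 = (7*15 - 64/3)*40 = (105 - 64/3)*40 = (251/3)*40 = 10040/3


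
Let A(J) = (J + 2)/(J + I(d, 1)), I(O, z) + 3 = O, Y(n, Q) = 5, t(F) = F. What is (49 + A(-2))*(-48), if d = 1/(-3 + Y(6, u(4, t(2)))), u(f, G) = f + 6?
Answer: -2352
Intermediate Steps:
u(f, G) = 6 + f
d = 1/2 (d = 1/(-3 + 5) = 1/2 ≈ 0.50000)
I(O, z) = -3 + O
A(J) = (2 + J)/(-5/2 + J) (A(J) = (J + 2)/(J + (-3 + 1/2)) = (2 + J)/(J - 5/2) = (2 + J)/(-5/2 + J))
(49 + A(-2))*(-48) = (49 + 2*(2 - 2)/(-5 + 2*(-2)))*(-48) = (49 + 2*0/(-5 - 4))*(-48) = (49 + 2*0/(-9))*(-48) = (49 + 2*(-1/9)*0)*(-48) = (49 + 0)*(-48) = 49*(-48) = -2352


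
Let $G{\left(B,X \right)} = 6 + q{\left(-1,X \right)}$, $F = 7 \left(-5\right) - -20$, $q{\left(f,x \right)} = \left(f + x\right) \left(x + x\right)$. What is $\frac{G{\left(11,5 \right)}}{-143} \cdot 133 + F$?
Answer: $- \frac{8263}{143} \approx -57.783$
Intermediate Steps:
$q{\left(f,x \right)} = 2 x \left(f + x\right)$ ($q{\left(f,x \right)} = \left(f + x\right) 2 x = 2 x \left(f + x\right)$)
$F = -15$ ($F = -35 + 20 = -15$)
$G{\left(B,X \right)} = 6 + 2 X \left(-1 + X\right)$
$\frac{G{\left(11,5 \right)}}{-143} \cdot 133 + F = \frac{6 + 2 \cdot 5 \left(-1 + 5\right)}{-143} \cdot 133 - 15 = \left(6 + 2 \cdot 5 \cdot 4\right) \left(- \frac{1}{143}\right) 133 - 15 = \left(6 + 40\right) \left(- \frac{1}{143}\right) 133 - 15 = 46 \left(- \frac{1}{143}\right) 133 - 15 = \left(- \frac{46}{143}\right) 133 - 15 = - \frac{6118}{143} - 15 = - \frac{8263}{143}$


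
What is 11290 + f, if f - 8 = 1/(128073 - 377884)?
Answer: 2822364677/249811 ≈ 11298.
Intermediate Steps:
f = 1998487/249811 (f = 8 + 1/(128073 - 377884) = 8 + 1/(-249811) = 8 - 1/249811 = 1998487/249811 ≈ 8.0000)
11290 + f = 11290 + 1998487/249811 = 2822364677/249811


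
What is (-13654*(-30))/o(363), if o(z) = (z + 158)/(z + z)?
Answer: 297384120/521 ≈ 5.7080e+5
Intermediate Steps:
o(z) = (158 + z)/(2*z) (o(z) = (158 + z)/((2*z)) = (158 + z)*(1/(2*z)) = (158 + z)/(2*z))
(-13654*(-30))/o(363) = (-13654*(-30))/(((1/2)*(158 + 363)/363)) = 409620/(((1/2)*(1/363)*521)) = 409620/(521/726) = 409620*(726/521) = 297384120/521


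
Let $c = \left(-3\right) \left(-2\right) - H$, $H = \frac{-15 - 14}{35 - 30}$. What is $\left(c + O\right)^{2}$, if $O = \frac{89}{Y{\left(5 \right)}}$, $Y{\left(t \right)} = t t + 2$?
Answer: $\frac{4153444}{18225} \approx 227.9$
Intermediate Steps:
$H = - \frac{29}{5} \approx -5.8$
$c = \frac{59}{5}$ ($c = \left(-3\right) \left(-2\right) - - \frac{29}{5} = 6 + \frac{29}{5} = \frac{59}{5} \approx 11.8$)
$Y{\left(t \right)} = 2 + t^{2}$ ($Y{\left(t \right)} = t^{2} + 2 = 2 + t^{2}$)
$O = \frac{89}{27}$ ($O = \frac{89}{2 + 5^{2}} = \frac{89}{2 + 25} = \frac{89}{27} \approx 3.2963$)
$\left(c + O\right)^{2} = \left(\frac{59}{5} + \frac{89}{27}\right)^{2} = \left(\frac{2038}{135}\right)^{2} = \frac{4153444}{18225}$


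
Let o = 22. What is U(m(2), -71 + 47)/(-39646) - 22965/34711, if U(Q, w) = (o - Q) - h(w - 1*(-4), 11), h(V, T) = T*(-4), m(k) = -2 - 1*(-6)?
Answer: -456311236/688076153 ≈ -0.66317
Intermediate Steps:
m(k) = 4 (m(k) = -2 + 6 = 4)
h(V, T) = -4*T
U(Q, w) = 66 - Q (U(Q, w) = (22 - Q) - (-4)*11 = (22 - Q) - 1*(-44) = (22 - Q) + 44 = 66 - Q)
U(m(2), -71 + 47)/(-39646) - 22965/34711 = (66 - 1*4)/(-39646) - 22965/34711 = (66 - 4)*(-1/39646) - 22965*1/34711 = 62*(-1/39646) - 22965/34711 = -31/19823 - 22965/34711 = -456311236/688076153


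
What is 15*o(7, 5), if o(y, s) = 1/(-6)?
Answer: -5/2 ≈ -2.5000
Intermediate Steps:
o(y, s) = -1/6
15*o(7, 5) = 15*(-1/6) = -5/2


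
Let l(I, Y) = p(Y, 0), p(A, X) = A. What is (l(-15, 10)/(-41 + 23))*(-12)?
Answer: 20/3 ≈ 6.6667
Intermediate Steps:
l(I, Y) = Y
(l(-15, 10)/(-41 + 23))*(-12) = (10/(-41 + 23))*(-12) = (10/(-18))*(-12) = (10*(-1/18))*(-12) = -5/9*(-12) = 20/3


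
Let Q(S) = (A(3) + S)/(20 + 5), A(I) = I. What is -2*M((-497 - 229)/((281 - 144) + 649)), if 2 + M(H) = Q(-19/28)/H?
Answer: 35583/8470 ≈ 4.2011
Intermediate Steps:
Q(S) = 3/25 + S/25 (Q(S) = (3 + S)/(20 + 5) = (3 + S)/25 = (3 + S)*(1/25) = 3/25 + S/25)
M(H) = -2 + 13/(140*H) (M(H) = -2 + (3/25 + (-19/28)/25)/H = -2 + (3/25 + (-19*1/28)/25)/H = -2 + (3/25 + (1/25)*(-19/28))/H = -2 + (3/25 - 19/700)/H = -2 + 13/(140*H))
-2*M((-497 - 229)/((281 - 144) + 649)) = -2*(-2 + 13/(140*(((-497 - 229)/((281 - 144) + 649))))) = -2*(-2 + 13/(140*((-726/(137 + 649))))) = -2*(-2 + 13/(140*((-726/786)))) = -2*(-2 + 13/(140*((-726*1/786)))) = -2*(-2 + 13/(140*(-121/131))) = -2*(-2 + (13/140)*(-131/121)) = -2*(-2 - 1703/16940) = -2*(-35583/16940) = 35583/8470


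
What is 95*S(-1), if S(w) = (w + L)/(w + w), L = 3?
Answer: -95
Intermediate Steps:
S(w) = (3 + w)/(2*w) (S(w) = (w + 3)/(w + w) = (3 + w)/((2*w)) = (3 + w)*(1/(2*w)) = (3 + w)/(2*w))
95*S(-1) = 95*((½)*(3 - 1)/(-1)) = 95*((½)*(-1)*2) = 95*(-1) = -95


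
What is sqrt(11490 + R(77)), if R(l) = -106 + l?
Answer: sqrt(11461) ≈ 107.06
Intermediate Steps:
sqrt(11490 + R(77)) = sqrt(11490 + (-106 + 77)) = sqrt(11490 - 29) = sqrt(11461)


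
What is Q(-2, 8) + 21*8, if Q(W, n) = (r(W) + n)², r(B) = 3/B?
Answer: 841/4 ≈ 210.25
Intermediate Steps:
Q(W, n) = (n + 3/W)² (Q(W, n) = (3/W + n)² = (n + 3/W)²)
Q(-2, 8) + 21*8 = (3 - 2*8)²/(-2)² + 21*8 = (3 - 16)²/4 + 168 = (¼)*(-13)² + 168 = (¼)*169 + 168 = 169/4 + 168 = 841/4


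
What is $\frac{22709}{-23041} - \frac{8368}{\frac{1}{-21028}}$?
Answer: $\frac{4054347423755}{23041} \approx 1.7596 \cdot 10^{8}$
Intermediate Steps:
$\frac{22709}{-23041} - \frac{8368}{\frac{1}{-21028}} = 22709 \left(- \frac{1}{23041}\right) - \frac{8368}{- \frac{1}{21028}} = - \frac{22709}{23041} - -175962304 = - \frac{22709}{23041} + 175962304 = \frac{4054347423755}{23041}$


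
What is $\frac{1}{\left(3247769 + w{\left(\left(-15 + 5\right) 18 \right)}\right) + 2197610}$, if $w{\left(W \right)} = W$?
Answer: $\frac{1}{5445199} \approx 1.8365 \cdot 10^{-7}$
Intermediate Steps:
$\frac{1}{\left(3247769 + w{\left(\left(-15 + 5\right) 18 \right)}\right) + 2197610} = \frac{1}{\left(3247769 + \left(-15 + 5\right) 18\right) + 2197610} = \frac{1}{\left(3247769 - 180\right) + 2197610} = \frac{1}{3247589 + 2197610} = \frac{1}{5445199}$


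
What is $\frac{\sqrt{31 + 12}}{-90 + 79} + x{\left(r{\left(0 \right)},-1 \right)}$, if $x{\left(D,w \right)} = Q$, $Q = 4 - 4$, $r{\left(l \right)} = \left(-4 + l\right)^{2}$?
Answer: $- \frac{\sqrt{43}}{11} \approx -0.59613$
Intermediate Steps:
$Q = 0$ ($Q = 4 - 4 = 0$)
$x{\left(D,w \right)} = 0$
$\frac{\sqrt{31 + 12}}{-90 + 79} + x{\left(r{\left(0 \right)},-1 \right)} = \frac{\sqrt{31 + 12}}{-90 + 79} + 0 = \frac{\sqrt{43}}{-11} + 0 = - \frac{\sqrt{43}}{11} + 0 = - \frac{\sqrt{43}}{11}$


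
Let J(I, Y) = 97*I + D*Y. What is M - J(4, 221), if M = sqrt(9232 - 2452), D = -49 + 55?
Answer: -1714 + 2*sqrt(1695) ≈ -1631.7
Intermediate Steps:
D = 6
M = 2*sqrt(1695) (M = sqrt(6780) = 2*sqrt(1695) ≈ 82.341)
J(I, Y) = 6*Y + 97*I (J(I, Y) = 97*I + 6*Y = 6*Y + 97*I)
M - J(4, 221) = 2*sqrt(1695) - (6*221 + 97*4) = 2*sqrt(1695) - (1326 + 388) = 2*sqrt(1695) - 1*1714 = 2*sqrt(1695) - 1714 = -1714 + 2*sqrt(1695)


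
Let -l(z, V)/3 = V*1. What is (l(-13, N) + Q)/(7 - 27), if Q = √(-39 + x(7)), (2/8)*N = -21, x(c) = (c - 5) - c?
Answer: -63/5 - I*√11/10 ≈ -12.6 - 0.33166*I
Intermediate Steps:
x(c) = -5 (x(c) = (-5 + c) - c = -5)
N = -84 (N = 4*(-21) = -84)
l(z, V) = -3*V
Q = 2*I*√11 (Q = √(-39 - 5) = √(-44) = 2*I*√11 ≈ 6.6332*I)
(l(-13, N) + Q)/(7 - 27) = (-3*(-84) + 2*I*√11)/(7 - 27) = (252 + 2*I*√11)/(-20) = (252 + 2*I*√11)*(-1/20) = -63/5 - I*√11/10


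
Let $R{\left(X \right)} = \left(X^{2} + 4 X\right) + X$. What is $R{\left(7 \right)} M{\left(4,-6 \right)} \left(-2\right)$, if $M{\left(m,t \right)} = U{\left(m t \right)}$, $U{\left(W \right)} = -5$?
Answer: $840$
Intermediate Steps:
$R{\left(X \right)} = X^{2} + 5 X$
$M{\left(m,t \right)} = -5$
$R{\left(7 \right)} M{\left(4,-6 \right)} \left(-2\right) = 7 \left(5 + 7\right) \left(-5\right) \left(-2\right) = 7 \cdot 12 \left(-5\right) \left(-2\right) = 84 \left(-5\right) \left(-2\right) = \left(-420\right) \left(-2\right) = 840$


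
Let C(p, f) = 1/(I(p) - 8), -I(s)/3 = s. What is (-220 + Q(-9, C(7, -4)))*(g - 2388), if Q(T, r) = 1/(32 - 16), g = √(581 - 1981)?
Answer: 2100843/4 - 17595*I*√14/8 ≈ 5.2521e+5 - 8229.3*I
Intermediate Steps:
I(s) = -3*s
C(p, f) = 1/(-8 - 3*p) (C(p, f) = 1/(-3*p - 8) = 1/(-8 - 3*p))
g = 10*I*√14 (g = √(-1400) = 10*I*√14 ≈ 37.417*I)
Q(T, r) = 1/16
(-220 + Q(-9, C(7, -4)))*(g - 2388) = (-220 + 1/16)*(10*I*√14 - 2388) = -3519*(-2388 + 10*I*√14)/16 = 2100843/4 - 17595*I*√14/8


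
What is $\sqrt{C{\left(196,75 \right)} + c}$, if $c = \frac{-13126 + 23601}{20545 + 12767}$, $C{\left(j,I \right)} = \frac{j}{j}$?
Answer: $\frac{\sqrt{91164534}}{8328} \approx 1.1465$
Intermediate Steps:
$C{\left(j,I \right)} = 1$
$c = \frac{10475}{33312} \approx 0.31445$
$\sqrt{C{\left(196,75 \right)} + c} = \sqrt{1 + \frac{10475}{33312}} = \sqrt{\frac{43787}{33312}} = \frac{\sqrt{91164534}}{8328}$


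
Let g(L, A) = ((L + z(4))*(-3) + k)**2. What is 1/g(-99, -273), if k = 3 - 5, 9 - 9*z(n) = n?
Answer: 9/774400 ≈ 1.1622e-5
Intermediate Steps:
z(n) = 1 - n/9
k = -2
g(L, A) = (-11/3 - 3*L)**2 (g(L, A) = ((L + (1 - 1/9*4))*(-3) - 2)**2 = ((L + (1 - 4/9))*(-3) - 2)**2 = ((L + 5/9)*(-3) - 2)**2 = ((5/9 + L)*(-3) - 2)**2 = ((-5/3 - 3*L) - 2)**2 = (-11/3 - 3*L)**2)
1/g(-99, -273) = 1/((11 + 9*(-99))**2/9) = 1/((11 - 891)**2/9) = 1/((1/9)*(-880)**2) = 1/((1/9)*774400) = 1/(774400/9) = 9/774400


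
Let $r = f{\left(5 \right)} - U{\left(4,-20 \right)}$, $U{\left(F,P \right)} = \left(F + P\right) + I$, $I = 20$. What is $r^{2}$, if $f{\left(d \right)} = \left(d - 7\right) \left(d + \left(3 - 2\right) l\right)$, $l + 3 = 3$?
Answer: $196$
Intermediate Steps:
$l = 0$ ($l = -3 + 3 = 0$)
$U{\left(F,P \right)} = 20 + F + P$ ($U{\left(F,P \right)} = \left(F + P\right) + 20 = 20 + F + P$)
$f{\left(d \right)} = d \left(-7 + d\right)$ ($f{\left(d \right)} = \left(d - 7\right) \left(d + \left(3 - 2\right) 0\right) = \left(-7 + d\right) \left(d + 1 \cdot 0\right) = \left(-7 + d\right) \left(d + 0\right) = \left(-7 + d\right) d = d \left(-7 + d\right)$)
$r = -14$ ($r = 5 \left(-7 + 5\right) - \left(20 + 4 - 20\right) = 5 \left(-2\right) - 4 = -10 - 4 = -14$)
$r^{2} = \left(-14\right)^{2} = 196$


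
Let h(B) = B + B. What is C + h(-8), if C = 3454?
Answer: 3438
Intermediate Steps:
h(B) = 2*B
C + h(-8) = 3454 + 2*(-8) = 3454 - 16 = 3438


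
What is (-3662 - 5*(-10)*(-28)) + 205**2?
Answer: 36963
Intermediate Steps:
(-3662 - 5*(-10)*(-28)) + 205**2 = (-3662 - (-50)*(-28)) + 42025 = (-3662 - 1*1400) + 42025 = (-3662 - 1400) + 42025 = -5062 + 42025 = 36963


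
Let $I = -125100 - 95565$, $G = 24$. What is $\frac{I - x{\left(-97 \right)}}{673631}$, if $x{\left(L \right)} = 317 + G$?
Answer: $- \frac{221006}{673631} \approx -0.32808$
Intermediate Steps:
$I = -220665$
$x{\left(L \right)} = 341$ ($x{\left(L \right)} = 317 + 24 = 341$)
$\frac{I - x{\left(-97 \right)}}{673631} = \frac{-220665 - 341}{673631} = \left(-220665 - 341\right) \frac{1}{673631} = \left(-221006\right) \frac{1}{673631} = - \frac{221006}{673631}$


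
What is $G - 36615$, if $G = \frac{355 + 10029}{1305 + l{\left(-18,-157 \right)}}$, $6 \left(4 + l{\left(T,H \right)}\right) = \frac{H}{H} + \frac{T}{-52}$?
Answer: $- \frac{7430895561}{202991} \approx -36607.0$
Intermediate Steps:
$l{\left(T,H \right)} = - \frac{23}{6} - \frac{T}{312}$ ($l{\left(T,H \right)} = -4 + \frac{\frac{H}{H} + \frac{T}{-52}}{6} = -4 + \frac{1 + T \left(- \frac{1}{52}\right)}{6} = -4 + \frac{1 - \frac{T}{52}}{6} = -4 - \left(- \frac{1}{6} + \frac{T}{312}\right) = - \frac{23}{6} - \frac{T}{312}$)
$G = \frac{1619904}{202991}$ ($G = \frac{355 + 10029}{1305 - \frac{589}{156}} = \frac{10384}{1305 + \left(- \frac{23}{6} + \frac{3}{52}\right)} = \frac{10384}{1305 - \frac{589}{156}} = \frac{10384}{\frac{202991}{156}} = 10384 \cdot \frac{156}{202991} = \frac{1619904}{202991} \approx 7.9802$)
$G - 36615 = \frac{1619904}{202991} - 36615 = - \frac{7430895561}{202991}$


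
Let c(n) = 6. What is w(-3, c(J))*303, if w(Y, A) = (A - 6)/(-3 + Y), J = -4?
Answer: 0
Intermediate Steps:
w(Y, A) = (-6 + A)/(-3 + Y)
w(-3, c(J))*303 = ((-6 + 6)/(-3 - 3))*303 = (0/(-6))*303 = -1/6*0*303 = 0*303 = 0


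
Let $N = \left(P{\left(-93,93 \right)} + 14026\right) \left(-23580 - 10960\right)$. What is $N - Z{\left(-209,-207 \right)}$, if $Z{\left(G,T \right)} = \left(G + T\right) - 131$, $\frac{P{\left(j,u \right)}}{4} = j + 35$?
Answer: $-476444213$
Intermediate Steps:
$P{\left(j,u \right)} = 140 + 4 j$ ($P{\left(j,u \right)} = 4 \left(j + 35\right) = 4 \left(35 + j\right) = 140 + 4 j$)
$Z{\left(G,T \right)} = -131 + G + T$
$N = -476444760$ ($N = \left(\left(140 + 4 \left(-93\right)\right) + 14026\right) \left(-23580 - 10960\right) = \left(\left(140 - 372\right) + 14026\right) \left(-34540\right) = \left(-232 + 14026\right) \left(-34540\right) = 13794 \left(-34540\right) = -476444760$)
$N - Z{\left(-209,-207 \right)} = -476444760 - \left(-131 - 209 - 207\right) = -476444760 - -547 = -476444760 + 547 = -476444213$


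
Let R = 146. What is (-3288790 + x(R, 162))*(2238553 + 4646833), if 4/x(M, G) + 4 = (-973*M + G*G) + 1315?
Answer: -2592873331120040364/114503 ≈ -2.2645e+13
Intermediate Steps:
x(M, G) = 4/(1311 + G**2 - 973*M) (x(M, G) = 4/(-4 + ((-973*M + G*G) + 1315)) = 4/(-4 + ((-973*M + G**2) + 1315)) = 4/(-4 + ((G**2 - 973*M) + 1315)) = 4/(-4 + (1315 + G**2 - 973*M)) = 4/(1311 + G**2 - 973*M))
(-3288790 + x(R, 162))*(2238553 + 4646833) = (-3288790 + 4/(1311 + 162**2 - 973*146))*(2238553 + 4646833) = (-3288790 + 4/(1311 + 26244 - 142058))*6885386 = (-3288790 + 4/(-114503))*6885386 = (-3288790 + 4*(-1/114503))*6885386 = (-3288790 - 4/114503)*6885386 = -376576321374/114503*6885386 = -2592873331120040364/114503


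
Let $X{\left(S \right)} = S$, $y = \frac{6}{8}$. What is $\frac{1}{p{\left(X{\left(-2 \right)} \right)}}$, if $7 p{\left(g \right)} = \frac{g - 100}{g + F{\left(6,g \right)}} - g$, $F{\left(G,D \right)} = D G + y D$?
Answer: $\frac{31}{38} \approx 0.81579$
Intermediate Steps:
$y = \frac{3}{4}$ ($y = 6 \cdot \frac{1}{8} = \frac{3}{4} \approx 0.75$)
$F{\left(G,D \right)} = \frac{3 D}{4} + D G$ ($F{\left(G,D \right)} = D G + \frac{3 D}{4} = \frac{3 D}{4} + D G$)
$p{\left(g \right)} = - \frac{g}{7} + \frac{4 \left(-100 + g\right)}{217 g}$ ($p{\left(g \right)} = \frac{\frac{g - 100}{g + \frac{g \left(3 + 4 \cdot 6\right)}{4}} - g}{7} = \frac{\frac{-100 + g}{g + \frac{g \left(3 + 24\right)}{4}} - g}{7} = \frac{\frac{-100 + g}{g + \frac{1}{4} g 27} - g}{7} = \frac{\frac{-100 + g}{g + \frac{27 g}{4}} - g}{7} = \frac{\frac{-100 + g}{\frac{31}{4} g} - g}{7} = \frac{\left(-100 + g\right) \frac{4}{31 g} - g}{7} = \frac{\frac{4 \left(-100 + g\right)}{31 g} - g}{7} = \frac{- g + \frac{4 \left(-100 + g\right)}{31 g}}{7} = - \frac{g}{7} + \frac{4 \left(-100 + g\right)}{217 g}$)
$\frac{1}{p{\left(X{\left(-2 \right)} \right)}} = \frac{1}{\frac{4}{217} - \frac{400}{217 \left(-2\right)} - - \frac{2}{7}} = \frac{1}{\frac{4}{217} - - \frac{200}{217} + \frac{2}{7}} = \frac{1}{\frac{4}{217} + \frac{200}{217} + \frac{2}{7}} = \frac{1}{\frac{38}{31}} = \frac{31}{38}$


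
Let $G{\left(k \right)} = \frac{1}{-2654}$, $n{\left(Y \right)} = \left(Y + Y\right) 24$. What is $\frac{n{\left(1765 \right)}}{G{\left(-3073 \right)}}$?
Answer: $-224846880$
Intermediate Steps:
$n{\left(Y \right)} = 48 Y$ ($n{\left(Y \right)} = 2 Y 24 = 48 Y$)
$G{\left(k \right)} = - \frac{1}{2654}$
$\frac{n{\left(1765 \right)}}{G{\left(-3073 \right)}} = \frac{48 \cdot 1765}{- \frac{1}{2654}} = 84720 \left(-2654\right) = -224846880$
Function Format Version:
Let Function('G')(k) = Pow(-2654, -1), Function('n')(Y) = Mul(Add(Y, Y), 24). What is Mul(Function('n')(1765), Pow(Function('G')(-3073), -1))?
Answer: -224846880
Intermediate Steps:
Function('n')(Y) = Mul(48, Y) (Function('n')(Y) = Mul(Mul(2, Y), 24) = Mul(48, Y))
Function('G')(k) = Rational(-1, 2654)
Mul(Function('n')(1765), Pow(Function('G')(-3073), -1)) = Mul(Mul(48, 1765), Pow(Rational(-1, 2654), -1)) = Mul(84720, -2654) = -224846880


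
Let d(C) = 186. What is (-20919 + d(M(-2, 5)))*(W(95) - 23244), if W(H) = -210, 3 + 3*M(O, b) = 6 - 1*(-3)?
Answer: 486271782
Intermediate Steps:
M(O, b) = 2 (M(O, b) = -1 + (6 - 1*(-3))/3 = -1 + (6 + 3)/3 = -1 + (⅓)*9 = -1 + 3 = 2)
(-20919 + d(M(-2, 5)))*(W(95) - 23244) = (-20919 + 186)*(-210 - 23244) = -20733*(-23454) = 486271782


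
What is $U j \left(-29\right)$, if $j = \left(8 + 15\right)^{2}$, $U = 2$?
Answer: $-30682$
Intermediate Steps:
$j = 529$ ($j = 23^{2} = 529$)
$U j \left(-29\right) = 2 \cdot 529 \left(-29\right) = 1058 \left(-29\right) = -30682$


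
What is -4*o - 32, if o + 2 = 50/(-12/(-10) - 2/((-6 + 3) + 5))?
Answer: -1024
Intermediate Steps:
o = 248 (o = -2 + 50/(-12/(-10) - 2/((-6 + 3) + 5)) = -2 + 50/(-12*(-⅒) - 2/(-3 + 5)) = -2 + 50/(6/5 - 2/2) = -2 + 50/(6/5 - 2*½) = -2 + 50/(6/5 - 1) = -2 + 50/(⅕) = -2 + 50*5 = -2 + 250 = 248)
-4*o - 32 = -4*248 - 32 = -992 - 32 = -1024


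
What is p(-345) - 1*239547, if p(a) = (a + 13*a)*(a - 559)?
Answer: 4126773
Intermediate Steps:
p(a) = 14*a*(-559 + a) (p(a) = (14*a)*(-559 + a) = 14*a*(-559 + a))
p(-345) - 1*239547 = 14*(-345)*(-559 - 345) - 1*239547 = 14*(-345)*(-904) - 239547 = 4366320 - 239547 = 4126773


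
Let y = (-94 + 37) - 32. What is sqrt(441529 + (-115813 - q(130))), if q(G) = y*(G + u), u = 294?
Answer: 2*sqrt(90863) ≈ 602.87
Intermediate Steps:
y = -89 (y = -57 - 32 = -89)
q(G) = -26166 - 89*G (q(G) = -89*(G + 294) = -89*(294 + G) = -26166 - 89*G)
sqrt(441529 + (-115813 - q(130))) = sqrt(441529 + (-115813 - (-26166 - 89*130))) = sqrt(441529 + (-115813 - (-26166 - 11570))) = sqrt(441529 + (-115813 - 1*(-37736))) = sqrt(441529 + (-115813 + 37736)) = sqrt(441529 - 78077) = sqrt(363452) = 2*sqrt(90863)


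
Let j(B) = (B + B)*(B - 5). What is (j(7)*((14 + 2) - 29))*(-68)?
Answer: 24752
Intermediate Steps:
j(B) = 2*B*(-5 + B) (j(B) = (2*B)*(-5 + B) = 2*B*(-5 + B))
(j(7)*((14 + 2) - 29))*(-68) = ((2*7*(-5 + 7))*((14 + 2) - 29))*(-68) = ((2*7*2)*(16 - 29))*(-68) = (28*(-13))*(-68) = -364*(-68) = 24752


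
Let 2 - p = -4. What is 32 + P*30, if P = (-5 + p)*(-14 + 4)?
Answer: -268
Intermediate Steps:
p = 6 (p = 2 - 1*(-4) = 2 + 4 = 6)
P = -10 (P = (-5 + 6)*(-14 + 4) = 1*(-10) = -10)
32 + P*30 = 32 - 10*30 = 32 - 300 = -268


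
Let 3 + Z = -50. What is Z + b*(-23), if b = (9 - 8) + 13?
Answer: -375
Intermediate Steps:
Z = -53 (Z = -3 - 50 = -53)
b = 14 (b = 1 + 13 = 14)
Z + b*(-23) = -53 + 14*(-23) = -53 - 322 = -375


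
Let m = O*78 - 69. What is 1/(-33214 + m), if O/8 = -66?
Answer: -1/74467 ≈ -1.3429e-5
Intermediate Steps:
O = -528 (O = 8*(-66) = -528)
m = -41253 (m = -528*78 - 69 = -41184 - 69 = -41253)
1/(-33214 + m) = 1/(-33214 - 41253) = 1/(-74467) = -1/74467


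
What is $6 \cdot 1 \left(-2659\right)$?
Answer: $-15954$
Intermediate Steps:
$6 \cdot 1 \left(-2659\right) = 6 \left(-2659\right) = -15954$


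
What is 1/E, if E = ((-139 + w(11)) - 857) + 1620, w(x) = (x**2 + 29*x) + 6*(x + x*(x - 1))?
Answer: 1/1790 ≈ 0.00055866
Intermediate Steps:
w(x) = x**2 + 35*x + 6*x*(-1 + x) (w(x) = (x**2 + 29*x) + 6*(x + x*(-1 + x)) = (x**2 + 29*x) + (6*x + 6*x*(-1 + x)) = x**2 + 35*x + 6*x*(-1 + x))
E = 1790 (E = ((-139 + 11*(29 + 7*11)) - 857) + 1620 = ((-139 + 11*(29 + 77)) - 857) + 1620 = ((-139 + 11*106) - 857) + 1620 = ((-139 + 1166) - 857) + 1620 = (1027 - 857) + 1620 = 170 + 1620 = 1790)
1/E = 1/1790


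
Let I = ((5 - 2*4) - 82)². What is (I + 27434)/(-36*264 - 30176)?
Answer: -34659/39680 ≈ -0.87346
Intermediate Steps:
I = 7225 (I = ((5 - 8) - 82)² = (-3 - 82)² = (-85)² = 7225)
(I + 27434)/(-36*264 - 30176) = (7225 + 27434)/(-36*264 - 30176) = 34659/(-9504 - 30176) = 34659/(-39680) = 34659*(-1/39680) = -34659/39680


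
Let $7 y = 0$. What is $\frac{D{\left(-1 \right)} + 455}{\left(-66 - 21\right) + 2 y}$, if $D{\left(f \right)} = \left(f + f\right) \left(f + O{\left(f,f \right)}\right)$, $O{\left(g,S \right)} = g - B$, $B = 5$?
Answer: $- \frac{469}{87} \approx -5.3908$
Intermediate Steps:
$y = 0$ ($y = \frac{1}{7} \cdot 0 = 0$)
$O{\left(g,S \right)} = -5 + g$ ($O{\left(g,S \right)} = g - 5 = -5 + g$)
$D{\left(f \right)} = 2 f \left(-5 + 2 f\right)$ ($D{\left(f \right)} = \left(f + f\right) \left(f + \left(-5 + f\right)\right) = 2 f \left(-5 + 2 f\right)$)
$\frac{D{\left(-1 \right)} + 455}{\left(-66 - 21\right) + 2 y} = \frac{2 \left(-1\right) \left(-5 + 2 \left(-1\right)\right) + 455}{\left(-66 - 21\right) + 2 \cdot 0} = \frac{2 \left(-1\right) \left(-5 - 2\right) + 455}{\left(-66 - 21\right) + 0} = \frac{2 \left(-1\right) \left(-7\right) + 455}{-87 + 0} = \frac{14 + 455}{-87} = 469 \left(- \frac{1}{87}\right) = - \frac{469}{87}$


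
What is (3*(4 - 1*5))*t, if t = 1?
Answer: -3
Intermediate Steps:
(3*(4 - 1*5))*t = (3*(4 - 1*5))*1 = (3*(4 - 5))*1 = (3*(-1))*1 = -3*1 = -3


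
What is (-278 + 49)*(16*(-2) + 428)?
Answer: -90684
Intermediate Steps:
(-278 + 49)*(16*(-2) + 428) = -229*(-32 + 428) = -229*396 = -90684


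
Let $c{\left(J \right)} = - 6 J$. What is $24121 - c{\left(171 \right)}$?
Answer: $25147$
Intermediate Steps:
$24121 - c{\left(171 \right)} = 24121 - \left(-6\right) 171 = 24121 - -1026 = 24121 + 1026 = 25147$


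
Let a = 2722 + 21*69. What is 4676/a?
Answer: 4676/4171 ≈ 1.1211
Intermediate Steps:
a = 4171 (a = 2722 + 1449 = 4171)
4676/a = 4676/4171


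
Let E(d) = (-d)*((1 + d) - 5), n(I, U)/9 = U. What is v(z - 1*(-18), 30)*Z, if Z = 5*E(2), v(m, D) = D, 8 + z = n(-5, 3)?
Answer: 600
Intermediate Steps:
n(I, U) = 9*U
z = 19 (z = -8 + 9*3 = -8 + 27 = 19)
E(d) = -d*(-4 + d) (E(d) = (-d)*(-4 + d) = -d*(-4 + d))
Z = 20 (Z = 5*(2*(4 - 1*2)) = 5*(2*(4 - 2)) = 5*(2*2) = 5*4 = 20)
v(z - 1*(-18), 30)*Z = 30*20 = 600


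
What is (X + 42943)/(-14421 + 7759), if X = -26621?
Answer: -8161/3331 ≈ -2.4500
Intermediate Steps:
(X + 42943)/(-14421 + 7759) = (-26621 + 42943)/(-14421 + 7759) = 16322/(-6662) = 16322*(-1/6662) = -8161/3331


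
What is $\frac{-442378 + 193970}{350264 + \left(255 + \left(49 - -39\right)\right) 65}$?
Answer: $- \frac{248408}{372559} \approx -0.66676$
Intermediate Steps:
$\frac{-442378 + 193970}{350264 + \left(255 + \left(49 - -39\right)\right) 65} = - \frac{248408}{350264 + \left(255 + \left(49 + 39\right)\right) 65} = - \frac{248408}{350264 + \left(255 + 88\right) 65} = - \frac{248408}{350264 + 343 \cdot 65} = - \frac{248408}{350264 + 22295} = - \frac{248408}{372559}$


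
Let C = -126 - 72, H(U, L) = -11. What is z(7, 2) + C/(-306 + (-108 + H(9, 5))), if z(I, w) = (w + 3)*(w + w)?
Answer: 8698/425 ≈ 20.466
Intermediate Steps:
z(I, w) = 2*w*(3 + w) (z(I, w) = (3 + w)*(2*w) = 2*w*(3 + w))
C = -198
z(7, 2) + C/(-306 + (-108 + H(9, 5))) = 2*2*(3 + 2) - 198/(-306 + (-108 - 11)) = 2*2*5 - 198/(-306 - 119) = 20 - 198/(-425) = 20 - 1/425*(-198) = 20 + 198/425 = 8698/425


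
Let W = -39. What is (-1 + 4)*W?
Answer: -117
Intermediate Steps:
(-1 + 4)*W = (-1 + 4)*(-39) = 3*(-39) = -117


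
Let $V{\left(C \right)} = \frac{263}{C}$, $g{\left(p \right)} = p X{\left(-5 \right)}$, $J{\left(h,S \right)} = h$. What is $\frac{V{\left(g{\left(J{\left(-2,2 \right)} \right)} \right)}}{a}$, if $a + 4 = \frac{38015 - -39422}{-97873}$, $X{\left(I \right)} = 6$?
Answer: $\frac{97873}{21396} \approx 4.5744$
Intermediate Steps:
$g{\left(p \right)} = 6 p$ ($g{\left(p \right)} = p 6 = 6 p$)
$a = - \frac{468929}{97873}$ ($a = -4 + \frac{38015 - -39422}{-97873} = -4 + \left(38015 + 39422\right) \left(- \frac{1}{97873}\right) = -4 + 77437 \left(- \frac{1}{97873}\right) = -4 - \frac{77437}{97873} = - \frac{468929}{97873} \approx -4.7912$)
$\frac{V{\left(g{\left(J{\left(-2,2 \right)} \right)} \right)}}{a} = \frac{263 \frac{1}{6 \left(-2\right)}}{- \frac{468929}{97873}} = \frac{263}{-12} \left(- \frac{97873}{468929}\right) = 263 \left(- \frac{1}{12}\right) \left(- \frac{97873}{468929}\right) = \left(- \frac{263}{12}\right) \left(- \frac{97873}{468929}\right) = \frac{97873}{21396}$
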